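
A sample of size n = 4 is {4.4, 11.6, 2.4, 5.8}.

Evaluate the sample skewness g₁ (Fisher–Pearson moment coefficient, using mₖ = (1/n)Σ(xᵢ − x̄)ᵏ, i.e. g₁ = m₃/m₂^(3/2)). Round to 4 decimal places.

0.7334

x̄ = (4.4 + 11.6 + 2.4 + 5.8) / 4 = 6.0500
deviations (xᵢ − x̄): -1.6500, 5.5500, -3.6500, -0.2500
Σ(xᵢ − x̄)² = 46.9100 ⇒ m₂ = 46.9100/4 = 11.72750
Σ(xᵢ − x̄)³ = 117.8190 ⇒ m₃ = 117.8190/4 = 29.45475
m₂^(3/2) = 11.72750^(1.5) = 40.16134
g₁ = m₃ / m₂^(3/2) = 29.45475 / 40.16134 ≈ 0.7334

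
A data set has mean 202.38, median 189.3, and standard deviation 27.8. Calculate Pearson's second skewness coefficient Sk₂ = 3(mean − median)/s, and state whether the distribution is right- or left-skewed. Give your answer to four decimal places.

Sk₂ = 3(202.38 − 189.3) / 27.8 = 3 × 13.0800 / 27.8
    = 39.2400 / 27.8 ≈ 1.4115
Sk₂ > 0 ⇒ mean > median ⇒ right-skewed (positive skew).

1.4115, right-skewed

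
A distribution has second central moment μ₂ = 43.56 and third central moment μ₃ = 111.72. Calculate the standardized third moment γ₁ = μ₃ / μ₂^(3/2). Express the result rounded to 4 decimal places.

0.3886

σ = √μ₂ = √43.56 = 6.60000
σ³ = μ₂^(3/2) = 287.49600
γ₁ = μ₃/σ³ = 111.72 / 287.49600 ≈ 0.3886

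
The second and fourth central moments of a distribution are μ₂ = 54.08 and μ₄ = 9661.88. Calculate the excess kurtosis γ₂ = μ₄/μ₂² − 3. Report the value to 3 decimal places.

0.304

μ₂² = 54.08² = 2924.64640
μ₄/μ₂² = 9661.88 / 2924.64640 = 3.30361
γ₂ = 3.30361 − 3 ≈ 0.304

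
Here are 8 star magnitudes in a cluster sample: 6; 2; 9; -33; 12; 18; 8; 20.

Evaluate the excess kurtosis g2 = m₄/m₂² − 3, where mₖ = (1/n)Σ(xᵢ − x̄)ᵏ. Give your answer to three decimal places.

x̄ = 5.2500
Σ(xᵢ − x̄)² = 1921.5000 ⇒ m₂ = 240.18750
Σ(xᵢ − x̄)⁴ = 2216754.6563 ⇒ m₄ = 277094.33203
m₂² = 57690.03516
g2 = m₄/m₂² − 3 = 4.80316 − 3 ≈ 1.803

1.803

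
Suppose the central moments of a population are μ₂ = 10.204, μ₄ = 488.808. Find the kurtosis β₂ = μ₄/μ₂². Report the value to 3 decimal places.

μ₂² = 10.204² = 104.12162
μ₄/μ₂² = 488.808 / 104.12162 = 4.69459
β₂ ≈ 4.695

4.695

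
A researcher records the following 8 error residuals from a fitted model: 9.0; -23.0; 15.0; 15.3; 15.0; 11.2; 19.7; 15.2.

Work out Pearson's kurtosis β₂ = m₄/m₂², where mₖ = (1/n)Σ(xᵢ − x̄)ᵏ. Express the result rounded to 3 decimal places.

x̄ = 9.6750
Σ(xᵢ − x̄)² = 1289.8150 ⇒ m₂ = 161.22687
Σ(xᵢ − x̄)⁴ = 1153535.5512 ⇒ m₄ = 144191.94390
m₂² = 25994.10522
β₂ = m₄/m₂² = 144191.94390 / 25994.10522 ≈ 5.547

5.547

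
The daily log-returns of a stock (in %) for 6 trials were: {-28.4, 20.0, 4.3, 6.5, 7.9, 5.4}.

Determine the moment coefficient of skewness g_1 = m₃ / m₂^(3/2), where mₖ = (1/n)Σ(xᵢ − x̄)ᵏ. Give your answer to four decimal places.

x̄ = (-28.4 + 20.0 + 4.3 + 6.5 + 7.9 + 5.4) / 6 = 2.6167
deviations (xᵢ − x̄): -31.0167, 17.3833, 1.6833, 3.8833, 5.2833, 2.7833
Σ(xᵢ − x̄)² = 1317.7883 ⇒ m₂ = 1317.7883/6 = 219.63139
Σ(xᵢ − x̄)³ = -24353.8044 ⇒ m₃ = -24353.8044/6 = -4058.96741
m₂^(3/2) = 219.63139^(1.5) = 3254.92969
g_1 = m₃ / m₂^(3/2) = -4058.96741 / 3254.92969 ≈ -1.2470

-1.2470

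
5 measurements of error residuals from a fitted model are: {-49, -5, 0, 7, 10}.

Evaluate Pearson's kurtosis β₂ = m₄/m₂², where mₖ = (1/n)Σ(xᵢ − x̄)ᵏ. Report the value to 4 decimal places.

x̄ = -7.4000
Σ(xᵢ − x̄)² = 2301.2000 ⇒ m₂ = 460.24000
Σ(xᵢ − x̄)⁴ = 3132531.5360 ⇒ m₄ = 626506.30720
m₂² = 211820.85760
β₂ = m₄/m₂² = 626506.30720 / 211820.85760 ≈ 2.9577

2.9577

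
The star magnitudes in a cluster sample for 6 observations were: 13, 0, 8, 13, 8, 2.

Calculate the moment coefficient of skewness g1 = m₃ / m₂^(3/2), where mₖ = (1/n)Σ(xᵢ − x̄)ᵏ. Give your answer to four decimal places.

-0.2487

x̄ = (13 + 0 + 8 + 13 + 8 + 2) / 6 = 7.3333
deviations (xᵢ − x̄): 5.6667, -7.3333, 0.6667, 5.6667, 0.6667, -5.3333
Σ(xᵢ − x̄)² = 147.3333 ⇒ m₂ = 147.3333/6 = 24.55556
Σ(xᵢ − x̄)³ = -181.5556 ⇒ m₃ = -181.5556/6 = -30.25926
m₂^(3/2) = 24.55556^(1.5) = 121.68153
g1 = m₃ / m₂^(3/2) = -30.25926 / 121.68153 ≈ -0.2487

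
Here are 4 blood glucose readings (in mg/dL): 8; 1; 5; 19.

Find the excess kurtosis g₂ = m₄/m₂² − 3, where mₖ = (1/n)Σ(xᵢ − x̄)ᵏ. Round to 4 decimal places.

x̄ = 8.2500
Σ(xᵢ − x̄)² = 178.7500 ⇒ m₂ = 44.68750
Σ(xᵢ − x̄)⁴ = 16229.0781 ⇒ m₄ = 4057.26953
m₂² = 1996.97266
g₂ = m₄/m₂² − 3 = 2.03171 − 3 ≈ -0.9683

-0.9683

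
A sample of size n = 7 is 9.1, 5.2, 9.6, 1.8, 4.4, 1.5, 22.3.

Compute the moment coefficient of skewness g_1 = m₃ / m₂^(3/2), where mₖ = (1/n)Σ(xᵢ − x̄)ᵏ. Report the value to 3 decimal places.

1.279

x̄ = (9.1 + 5.2 + 9.6 + 1.8 + 4.4 + 1.5 + 22.3) / 7 = 7.7000
deviations (xᵢ − x̄): 1.4000, -2.5000, 1.9000, -5.9000, -3.3000, -6.2000, 14.6000
Σ(xᵢ − x̄)² = 309.1200 ⇒ m₂ = 309.1200/7 = 44.16000
Σ(xᵢ − x̄)³ = 2626.4700 ⇒ m₃ = 2626.4700/7 = 375.21000
m₂^(3/2) = 44.16000^(1.5) = 293.45641
g_1 = m₃ / m₂^(3/2) = 375.21000 / 293.45641 ≈ 1.279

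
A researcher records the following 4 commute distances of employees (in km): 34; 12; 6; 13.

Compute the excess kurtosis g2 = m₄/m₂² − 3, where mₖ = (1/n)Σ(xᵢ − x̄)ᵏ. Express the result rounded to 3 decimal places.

-0.800

x̄ = 16.2500
Σ(xᵢ − x̄)² = 448.7500 ⇒ m₂ = 112.18750
Σ(xᵢ − x̄)⁴ = 110740.3281 ⇒ m₄ = 27685.08203
m₂² = 12586.03516
g2 = m₄/m₂² − 3 = 2.19967 − 3 ≈ -0.800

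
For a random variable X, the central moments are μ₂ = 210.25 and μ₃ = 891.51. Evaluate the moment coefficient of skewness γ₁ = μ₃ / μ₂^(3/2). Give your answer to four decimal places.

σ = √μ₂ = √210.25 = 14.50000
σ³ = μ₂^(3/2) = 3048.62500
γ₁ = μ₃/σ³ = 891.51 / 3048.62500 ≈ 0.2924

0.2924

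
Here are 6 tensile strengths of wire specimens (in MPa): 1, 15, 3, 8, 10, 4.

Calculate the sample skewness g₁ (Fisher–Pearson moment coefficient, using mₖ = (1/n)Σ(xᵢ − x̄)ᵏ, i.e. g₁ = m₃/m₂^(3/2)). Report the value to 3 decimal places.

0.470

x̄ = (1 + 15 + 3 + 8 + 10 + 4) / 6 = 6.8333
deviations (xᵢ − x̄): -5.8333, 8.1667, -3.8333, 1.1667, 3.1667, -2.8333
Σ(xᵢ − x̄)² = 134.8333 ⇒ m₂ = 134.8333/6 = 22.47222
Σ(xᵢ − x̄)³ = 300.4444 ⇒ m₃ = 300.4444/6 = 50.07407
m₂^(3/2) = 22.47222^(1.5) = 106.52929
g₁ = m₃ / m₂^(3/2) = 50.07407 / 106.52929 ≈ 0.470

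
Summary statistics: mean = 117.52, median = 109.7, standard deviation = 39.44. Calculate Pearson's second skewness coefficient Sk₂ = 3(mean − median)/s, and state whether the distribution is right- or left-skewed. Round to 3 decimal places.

0.595, right-skewed

Sk₂ = 3(117.52 − 109.7) / 39.44 = 3 × 7.8200 / 39.44
    = 23.4600 / 39.44 ≈ 0.595
Sk₂ > 0 ⇒ mean > median ⇒ right-skewed (positive skew).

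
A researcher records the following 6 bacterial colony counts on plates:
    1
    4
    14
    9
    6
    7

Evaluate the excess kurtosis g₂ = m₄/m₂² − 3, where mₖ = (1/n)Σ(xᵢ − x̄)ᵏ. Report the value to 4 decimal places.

x̄ = 6.8333
Σ(xᵢ − x̄)² = 98.8333 ⇒ m₂ = 16.47222
Σ(xᵢ − x̄)⁴ = 3882.8194 ⇒ m₄ = 647.13657
m₂² = 271.33410
g₂ = m₄/m₂² − 3 = 2.38502 − 3 ≈ -0.6150

-0.6150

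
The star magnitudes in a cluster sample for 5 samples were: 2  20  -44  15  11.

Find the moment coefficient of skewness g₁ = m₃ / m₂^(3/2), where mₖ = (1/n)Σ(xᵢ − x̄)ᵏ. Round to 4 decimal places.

-1.2698

x̄ = (2 + 20 - 44 + 15 + 11) / 5 = 0.8000
deviations (xᵢ − x̄): 1.2000, 19.2000, -44.8000, 14.2000, 10.2000
Σ(xᵢ − x̄)² = 2682.8000 ⇒ m₂ = 2682.8000/5 = 536.56000
Σ(xᵢ − x̄)³ = -78911.2800 ⇒ m₃ = -78911.2800/5 = -15782.25600
m₂^(3/2) = 536.56000^(1.5) = 12428.74964
g₁ = m₃ / m₂^(3/2) = -15782.25600 / 12428.74964 ≈ -1.2698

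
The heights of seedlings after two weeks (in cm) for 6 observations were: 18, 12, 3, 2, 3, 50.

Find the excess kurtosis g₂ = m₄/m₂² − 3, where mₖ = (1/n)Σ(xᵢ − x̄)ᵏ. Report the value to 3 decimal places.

x̄ = 14.6667
Σ(xᵢ − x̄)² = 1699.3333 ⇒ m₂ = 283.22222
Σ(xᵢ − x̄)⁴ = 1621582.4444 ⇒ m₄ = 270263.74074
m₂² = 80214.82716
g₂ = m₄/m₂² − 3 = 3.36925 − 3 ≈ 0.369

0.369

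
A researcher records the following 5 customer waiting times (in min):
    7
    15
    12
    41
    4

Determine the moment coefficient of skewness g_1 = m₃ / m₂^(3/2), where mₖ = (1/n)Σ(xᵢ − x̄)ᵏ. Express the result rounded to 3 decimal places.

1.194

x̄ = (7 + 15 + 12 + 41 + 4) / 5 = 15.8000
deviations (xᵢ − x̄): -8.8000, -0.8000, -3.8000, 25.2000, -11.8000
Σ(xᵢ − x̄)² = 866.8000 ⇒ m₂ = 866.8000/5 = 173.36000
Σ(xᵢ − x̄)³ = 13623.1200 ⇒ m₃ = 13623.1200/5 = 2724.62400
m₂^(3/2) = 173.36000^(1.5) = 2282.56602
g_1 = m₃ / m₂^(3/2) = 2724.62400 / 2282.56602 ≈ 1.194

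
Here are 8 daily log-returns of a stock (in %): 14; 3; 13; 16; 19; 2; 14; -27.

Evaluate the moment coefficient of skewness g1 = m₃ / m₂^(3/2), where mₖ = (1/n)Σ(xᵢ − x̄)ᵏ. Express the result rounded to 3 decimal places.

x̄ = (14 + 3 + 13 + 16 + 19 + 2 + 14 - 27) / 8 = 6.7500
deviations (xᵢ − x̄): 7.2500, -3.7500, 6.2500, 9.2500, 12.2500, -4.7500, 7.2500, -33.7500
Σ(xᵢ − x̄)² = 1555.5000 ⇒ m₂ = 1555.5000/8 = 194.43750
Σ(xᵢ − x̄)³ = -34967.2500 ⇒ m₃ = -34967.2500/8 = -4370.90625
m₂^(3/2) = 194.43750^(1.5) = 2711.25298
g1 = m₃ / m₂^(3/2) = -4370.90625 / 2711.25298 ≈ -1.612

-1.612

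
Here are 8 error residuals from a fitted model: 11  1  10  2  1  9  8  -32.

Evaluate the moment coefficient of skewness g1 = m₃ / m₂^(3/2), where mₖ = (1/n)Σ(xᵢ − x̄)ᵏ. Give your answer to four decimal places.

-1.8902

x̄ = (11 + 1 + 10 + 2 + 1 + 9 + 8 - 32) / 8 = 1.2500
deviations (xᵢ − x̄): 9.7500, -0.2500, 8.7500, 0.7500, -0.2500, 7.7500, 6.7500, -33.2500
Σ(xᵢ − x̄)² = 1383.5000 ⇒ m₂ = 1383.5000/8 = 172.93750
Σ(xᵢ − x̄)³ = -34389.7500 ⇒ m₃ = -34389.7500/8 = -4298.71875
m₂^(3/2) = 172.93750^(1.5) = 2274.22676
g1 = m₃ / m₂^(3/2) = -4298.71875 / 2274.22676 ≈ -1.8902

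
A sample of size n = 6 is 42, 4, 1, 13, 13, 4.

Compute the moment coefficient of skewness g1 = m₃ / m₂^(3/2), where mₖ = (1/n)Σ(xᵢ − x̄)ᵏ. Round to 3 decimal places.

x̄ = (42 + 4 + 1 + 13 + 13 + 4) / 6 = 12.8333
deviations (xᵢ − x̄): 29.1667, -8.8333, -11.8333, 0.1667, 0.1667, -8.8333
Σ(xᵢ − x̄)² = 1146.8333 ⇒ m₂ = 1146.8333/6 = 191.13889
Σ(xᵢ − x̄)³ = 21776.4444 ⇒ m₃ = 21776.4444/6 = 3629.40741
m₂^(3/2) = 191.13889^(1.5) = 2642.55226
g1 = m₃ / m₂^(3/2) = 3629.40741 / 2642.55226 ≈ 1.373

1.373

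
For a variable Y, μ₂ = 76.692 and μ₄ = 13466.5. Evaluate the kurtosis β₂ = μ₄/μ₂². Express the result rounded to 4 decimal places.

μ₂² = 76.692² = 5881.66286
μ₄/μ₂² = 13466.5 / 5881.66286 = 2.28957
β₂ ≈ 2.2896

2.2896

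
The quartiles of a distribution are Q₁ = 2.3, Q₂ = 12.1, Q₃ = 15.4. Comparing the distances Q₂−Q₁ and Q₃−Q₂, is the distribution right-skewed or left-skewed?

Q₂ − Q₁ = 9.8;  Q₃ − Q₂ = 3.3
Q₂ − Q₁ > Q₃ − Q₂ ⇒ the lower half is more spread out ⇒ left-skewed.

left-skewed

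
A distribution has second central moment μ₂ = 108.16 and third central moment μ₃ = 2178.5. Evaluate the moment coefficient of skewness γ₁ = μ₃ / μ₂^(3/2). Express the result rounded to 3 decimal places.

1.937

σ = √μ₂ = √108.16 = 10.40000
σ³ = μ₂^(3/2) = 1124.86400
γ₁ = μ₃/σ³ = 2178.5 / 1124.86400 ≈ 1.937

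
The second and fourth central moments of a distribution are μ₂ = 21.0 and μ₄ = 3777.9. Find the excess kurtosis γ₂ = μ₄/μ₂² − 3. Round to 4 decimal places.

5.5667

μ₂² = 21.0² = 441.00000
μ₄/μ₂² = 3777.9 / 441.00000 = 8.56667
γ₂ = 8.56667 − 3 ≈ 5.5667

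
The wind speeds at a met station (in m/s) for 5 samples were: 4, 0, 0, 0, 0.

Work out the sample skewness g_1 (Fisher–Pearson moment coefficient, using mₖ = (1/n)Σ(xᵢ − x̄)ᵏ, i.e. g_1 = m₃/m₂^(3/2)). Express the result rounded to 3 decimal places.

x̄ = (4 + 0 + 0 + 0 + 0) / 5 = 0.8000
deviations (xᵢ − x̄): 3.2000, -0.8000, -0.8000, -0.8000, -0.8000
Σ(xᵢ − x̄)² = 12.8000 ⇒ m₂ = 12.8000/5 = 2.56000
Σ(xᵢ − x̄)³ = 30.7200 ⇒ m₃ = 30.7200/5 = 6.14400
m₂^(3/2) = 2.56000^(1.5) = 4.09600
g_1 = m₃ / m₂^(3/2) = 6.14400 / 4.09600 ≈ 1.500

1.500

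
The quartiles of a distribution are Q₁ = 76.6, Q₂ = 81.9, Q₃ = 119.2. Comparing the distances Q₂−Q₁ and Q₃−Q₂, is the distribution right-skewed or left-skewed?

right-skewed

Q₂ − Q₁ = 5.3;  Q₃ − Q₂ = 37.3
Q₃ − Q₂ > Q₂ − Q₁ ⇒ the upper half is more spread out ⇒ right-skewed.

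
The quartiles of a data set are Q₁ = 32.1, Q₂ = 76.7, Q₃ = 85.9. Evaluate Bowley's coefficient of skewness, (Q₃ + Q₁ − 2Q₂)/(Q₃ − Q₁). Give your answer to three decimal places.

numerator: Q₃ + Q₁ − 2Q₂ = 85.9 + 32.1 − 2×76.7 = -35.4000
denominator: Q₃ − Q₁ = 85.9 − 32.1 = 53.8000
Bowley skewness = -35.4000 / 53.8000 ≈ -0.658

-0.658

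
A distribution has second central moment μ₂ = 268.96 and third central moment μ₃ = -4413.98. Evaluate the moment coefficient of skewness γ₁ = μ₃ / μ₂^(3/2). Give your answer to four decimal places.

σ = √μ₂ = √268.96 = 16.40000
σ³ = μ₂^(3/2) = 4410.94400
γ₁ = μ₃/σ³ = -4413.98 / 4410.94400 ≈ -1.0007

-1.0007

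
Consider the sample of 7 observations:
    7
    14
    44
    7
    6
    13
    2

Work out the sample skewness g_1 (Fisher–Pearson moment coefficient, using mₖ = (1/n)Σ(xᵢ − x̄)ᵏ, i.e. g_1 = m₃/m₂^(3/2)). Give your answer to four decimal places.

x̄ = (7 + 14 + 44 + 7 + 6 + 13 + 2) / 7 = 13.2857
deviations (xᵢ − x̄): -6.2857, 0.7143, 30.7143, -6.2857, -7.2857, -0.2857, -11.2857
Σ(xᵢ − x̄)² = 1203.4286 ⇒ m₂ = 1203.4286/7 = 171.91837
Σ(xᵢ − x̄)³ = 26654.3265 ⇒ m₃ = 26654.3265/7 = 3807.76093
m₂^(3/2) = 171.91837^(1.5) = 2254.15314
g_1 = m₃ / m₂^(3/2) = 3807.76093 / 2254.15314 ≈ 1.6892

1.6892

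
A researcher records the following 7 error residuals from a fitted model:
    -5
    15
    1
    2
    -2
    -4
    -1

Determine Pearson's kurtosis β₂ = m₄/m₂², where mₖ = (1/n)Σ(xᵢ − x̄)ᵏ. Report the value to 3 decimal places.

3.990

x̄ = 0.8571
Σ(xᵢ − x̄)² = 270.8571 ⇒ m₂ = 38.69388
Σ(xᵢ − x̄)⁴ = 41821.8892 ⇒ m₄ = 5974.55560
m₂² = 1497.21616
β₂ = m₄/m₂² = 5974.55560 / 1497.21616 ≈ 3.990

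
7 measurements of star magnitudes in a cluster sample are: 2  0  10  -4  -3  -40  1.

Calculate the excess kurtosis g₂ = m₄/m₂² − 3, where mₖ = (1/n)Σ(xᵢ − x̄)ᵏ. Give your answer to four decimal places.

1.5107

x̄ = -4.8571
Σ(xᵢ − x̄)² = 1564.8571 ⇒ m₂ = 223.55102
Σ(xᵢ − x̄)⁴ = 1577956.0525 ⇒ m₄ = 225422.29321
m₂² = 49975.05873
g₂ = m₄/m₂² − 3 = 4.51070 − 3 ≈ 1.5107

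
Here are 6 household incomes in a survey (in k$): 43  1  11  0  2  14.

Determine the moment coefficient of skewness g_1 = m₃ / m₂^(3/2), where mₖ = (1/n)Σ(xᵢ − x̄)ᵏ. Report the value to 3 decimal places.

1.332

x̄ = (43 + 1 + 11 + 0 + 2 + 14) / 6 = 11.8333
deviations (xᵢ − x̄): 31.1667, -10.8333, -0.8333, -11.8333, -9.8333, 2.1667
Σ(xᵢ − x̄)² = 1330.8333 ⇒ m₂ = 1330.8333/6 = 221.80556
Σ(xᵢ − x̄)³ = 26404.4444 ⇒ m₃ = 26404.4444/6 = 4400.74074
m₂^(3/2) = 221.80556^(1.5) = 3303.38072
g_1 = m₃ / m₂^(3/2) = 4400.74074 / 3303.38072 ≈ 1.332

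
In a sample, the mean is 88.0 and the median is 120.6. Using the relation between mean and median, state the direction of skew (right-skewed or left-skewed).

mean − median = 88.0 − 120.6 = -32.6
mean < median ⇒ the longer tail is on the left ⇒ left-skewed (negatively skewed).

left-skewed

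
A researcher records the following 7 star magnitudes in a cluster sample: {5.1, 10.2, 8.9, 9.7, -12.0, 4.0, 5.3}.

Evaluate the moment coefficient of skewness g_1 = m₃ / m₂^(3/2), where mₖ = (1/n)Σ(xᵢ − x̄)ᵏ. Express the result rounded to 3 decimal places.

x̄ = (5.1 + 10.2 + 8.9 + 9.7 - 12.0 + 4.0 + 5.3) / 7 = 4.4571
deviations (xᵢ − x̄): 0.6429, 5.7429, 4.4429, 5.2429, -16.4571, -0.4571, 0.8429
Σ(xᵢ − x̄)² = 352.3771 ⇒ m₂ = 352.3771/7 = 50.33959
Σ(xᵢ − x̄)³ = -4035.2308 ⇒ m₃ = -4035.2308/7 = -576.46155
m₂^(3/2) = 50.33959^(1.5) = 357.16141
g_1 = m₃ / m₂^(3/2) = -576.46155 / 357.16141 ≈ -1.614

-1.614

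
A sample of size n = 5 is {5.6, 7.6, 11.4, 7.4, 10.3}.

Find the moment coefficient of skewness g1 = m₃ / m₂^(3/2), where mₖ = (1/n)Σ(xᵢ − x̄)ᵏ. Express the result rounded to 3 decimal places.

0.138

x̄ = (5.6 + 7.6 + 11.4 + 7.4 + 10.3) / 5 = 8.4600
deviations (xᵢ − x̄): -2.8600, -0.8600, 2.9400, -1.0600, 1.8400
Σ(xᵢ − x̄)² = 22.0720 ⇒ m₂ = 22.0720/5 = 4.41440
Σ(xᵢ − x̄)³ = 6.4210 ⇒ m₃ = 6.4210/5 = 1.28419
m₂^(3/2) = 4.41440^(1.5) = 9.27486
g1 = m₃ / m₂^(3/2) = 1.28419 / 9.27486 ≈ 0.138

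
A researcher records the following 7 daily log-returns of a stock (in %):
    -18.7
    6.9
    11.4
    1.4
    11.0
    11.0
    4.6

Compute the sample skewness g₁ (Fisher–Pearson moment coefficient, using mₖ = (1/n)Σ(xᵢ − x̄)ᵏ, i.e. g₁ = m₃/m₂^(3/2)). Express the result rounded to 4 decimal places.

x̄ = (-18.7 + 6.9 + 11.4 + 1.4 + 11.0 + 11.0 + 4.6) / 7 = 3.9429
deviations (xᵢ − x̄): -22.6429, 2.9571, 7.4571, -2.5429, 7.0571, 7.0571, 0.6571
Σ(xᵢ − x̄)² = 683.5571 ⇒ m₂ = 683.5571/7 = 97.65102
Σ(xᵢ − x̄)³ = -10481.6475 ⇒ m₃ = -10481.6475/7 = -1497.37821
m₂^(3/2) = 97.65102^(1.5) = 964.97304
g₁ = m₃ / m₂^(3/2) = -1497.37821 / 964.97304 ≈ -1.5517

-1.5517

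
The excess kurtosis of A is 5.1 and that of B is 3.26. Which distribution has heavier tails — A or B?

A

Higher excess kurtosis ⇒ heavier tails relative to the normal distribution.
5.1 vs 3.26: the larger is 5.1, so A has heavier tails.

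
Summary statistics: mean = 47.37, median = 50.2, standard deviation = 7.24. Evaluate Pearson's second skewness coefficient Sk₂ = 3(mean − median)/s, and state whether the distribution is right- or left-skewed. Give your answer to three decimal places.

Sk₂ = 3(47.37 − 50.2) / 7.24 = 3 × -2.8300 / 7.24
    = -8.4900 / 7.24 ≈ -1.173
Sk₂ < 0 ⇒ mean < median ⇒ left-skewed (negative skew).

-1.173, left-skewed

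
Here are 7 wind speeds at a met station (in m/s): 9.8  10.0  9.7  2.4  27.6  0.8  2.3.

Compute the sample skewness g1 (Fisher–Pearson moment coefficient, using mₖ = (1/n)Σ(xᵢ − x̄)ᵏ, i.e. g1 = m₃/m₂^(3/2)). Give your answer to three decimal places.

1.260

x̄ = (9.8 + 10.0 + 9.7 + 2.4 + 27.6 + 0.8 + 2.3) / 7 = 8.9429
deviations (xᵢ − x̄): 0.8571, 1.0571, 0.7571, -6.5429, 18.6571, -8.1429, -6.6429
Σ(xᵢ − x̄)² = 503.7571 ⇒ m₂ = 503.7571/7 = 71.96531
Σ(xᵢ − x̄)³ = 5383.4437 ⇒ m₃ = 5383.4437/7 = 769.06338
m₂^(3/2) = 71.96531^(1.5) = 610.49873
g1 = m₃ / m₂^(3/2) = 769.06338 / 610.49873 ≈ 1.260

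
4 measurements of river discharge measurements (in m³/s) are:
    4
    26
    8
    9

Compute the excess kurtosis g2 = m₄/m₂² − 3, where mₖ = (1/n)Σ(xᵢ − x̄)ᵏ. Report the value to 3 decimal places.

x̄ = 11.7500
Σ(xᵢ − x̄)² = 284.7500 ⇒ m₂ = 71.18750
Σ(xᵢ − x̄)⁴ = 45096.8281 ⇒ m₄ = 11274.20703
m₂² = 5067.66016
g2 = m₄/m₂² − 3 = 2.22474 − 3 ≈ -0.775

-0.775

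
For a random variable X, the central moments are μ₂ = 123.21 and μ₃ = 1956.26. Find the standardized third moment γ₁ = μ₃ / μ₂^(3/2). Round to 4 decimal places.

σ = √μ₂ = √123.21 = 11.10000
σ³ = μ₂^(3/2) = 1367.63100
γ₁ = μ₃/σ³ = 1956.26 / 1367.63100 ≈ 1.4304

1.4304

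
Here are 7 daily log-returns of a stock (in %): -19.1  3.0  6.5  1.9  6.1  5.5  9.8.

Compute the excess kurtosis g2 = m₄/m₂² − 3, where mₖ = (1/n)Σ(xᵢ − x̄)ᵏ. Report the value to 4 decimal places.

x̄ = 1.9571
Σ(xᵢ − x̄)² = 556.3571 ⇒ m₂ = 79.47959
Σ(xᵢ − x̄)⁴ = 201269.2036 ⇒ m₄ = 28752.74337
m₂² = 6317.00552
g2 = m₄/m₂² − 3 = 4.55164 − 3 ≈ 1.5516

1.5516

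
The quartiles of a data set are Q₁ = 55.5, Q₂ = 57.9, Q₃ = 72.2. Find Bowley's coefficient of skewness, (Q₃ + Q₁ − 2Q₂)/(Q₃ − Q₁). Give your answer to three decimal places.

0.713

numerator: Q₃ + Q₁ − 2Q₂ = 72.2 + 55.5 − 2×57.9 = 11.9000
denominator: Q₃ − Q₁ = 72.2 − 55.5 = 16.7000
Bowley skewness = 11.9000 / 16.7000 ≈ 0.713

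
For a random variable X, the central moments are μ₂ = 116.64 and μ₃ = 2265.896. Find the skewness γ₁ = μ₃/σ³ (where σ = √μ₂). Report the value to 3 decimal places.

σ = √μ₂ = √116.64 = 10.80000
σ³ = μ₂^(3/2) = 1259.71200
γ₁ = μ₃/σ³ = 2265.896 / 1259.71200 ≈ 1.799

1.799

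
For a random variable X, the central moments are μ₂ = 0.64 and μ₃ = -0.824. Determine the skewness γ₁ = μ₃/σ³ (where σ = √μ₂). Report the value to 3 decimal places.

σ = √μ₂ = √0.64 = 0.80000
σ³ = μ₂^(3/2) = 0.51200
γ₁ = μ₃/σ³ = -0.824 / 0.51200 ≈ -1.609

-1.609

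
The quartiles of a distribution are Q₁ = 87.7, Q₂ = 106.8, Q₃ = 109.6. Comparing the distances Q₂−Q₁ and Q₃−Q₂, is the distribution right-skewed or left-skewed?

left-skewed

Q₂ − Q₁ = 19.1;  Q₃ − Q₂ = 2.8
Q₂ − Q₁ > Q₃ − Q₂ ⇒ the lower half is more spread out ⇒ left-skewed.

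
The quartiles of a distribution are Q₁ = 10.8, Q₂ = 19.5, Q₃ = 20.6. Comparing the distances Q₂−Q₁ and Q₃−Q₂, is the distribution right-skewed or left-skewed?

left-skewed

Q₂ − Q₁ = 8.7;  Q₃ − Q₂ = 1.1
Q₂ − Q₁ > Q₃ − Q₂ ⇒ the lower half is more spread out ⇒ left-skewed.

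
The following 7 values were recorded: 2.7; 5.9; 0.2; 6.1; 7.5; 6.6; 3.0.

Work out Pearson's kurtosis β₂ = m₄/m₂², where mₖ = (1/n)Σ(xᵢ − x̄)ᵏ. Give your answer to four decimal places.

1.9266

x̄ = 4.5714
Σ(xᵢ − x̄)² = 41.8743 ⇒ m₂ = 5.98204
Σ(xᵢ − x̄)⁴ = 482.5982 ⇒ m₄ = 68.94260
m₂² = 35.78481
β₂ = m₄/m₂² = 68.94260 / 35.78481 ≈ 1.9266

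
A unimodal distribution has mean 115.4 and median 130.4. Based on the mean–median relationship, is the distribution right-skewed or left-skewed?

mean − median = 115.4 − 130.4 = -15.0
mean < median ⇒ the longer tail is on the left ⇒ left-skewed (negatively skewed).

left-skewed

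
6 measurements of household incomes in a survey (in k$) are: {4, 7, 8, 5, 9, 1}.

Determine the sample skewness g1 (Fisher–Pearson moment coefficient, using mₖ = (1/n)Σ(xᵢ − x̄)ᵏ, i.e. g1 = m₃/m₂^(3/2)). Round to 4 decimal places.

-0.4675

x̄ = (4 + 7 + 8 + 5 + 9 + 1) / 6 = 5.6667
deviations (xᵢ − x̄): -1.6667, 1.3333, 2.3333, -0.6667, 3.3333, -4.6667
Σ(xᵢ − x̄)² = 43.3333 ⇒ m₂ = 43.3333/6 = 7.22222
Σ(xᵢ − x̄)³ = -54.4444 ⇒ m₃ = -54.4444/6 = -9.07407
m₂^(3/2) = 7.22222^(1.5) = 19.40914
g1 = m₃ / m₂^(3/2) = -9.07407 / 19.40914 ≈ -0.4675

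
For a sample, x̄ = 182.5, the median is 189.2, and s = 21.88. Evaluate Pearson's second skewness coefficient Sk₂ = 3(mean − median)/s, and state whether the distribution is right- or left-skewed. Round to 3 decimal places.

-0.919, left-skewed

Sk₂ = 3(182.5 − 189.2) / 21.88 = 3 × -6.7000 / 21.88
    = -20.1000 / 21.88 ≈ -0.919
Sk₂ < 0 ⇒ mean < median ⇒ left-skewed (negative skew).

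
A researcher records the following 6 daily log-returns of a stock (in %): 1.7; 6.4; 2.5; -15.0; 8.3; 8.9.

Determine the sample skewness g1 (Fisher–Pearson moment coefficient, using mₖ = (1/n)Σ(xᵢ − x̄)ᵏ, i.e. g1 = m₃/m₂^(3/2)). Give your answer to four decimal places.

x̄ = (1.7 + 6.4 + 2.5 - 15.0 + 8.3 + 8.9) / 6 = 2.1333
deviations (xᵢ − x̄): -0.4333, 4.2667, 0.3667, -17.1333, 6.1667, 6.7667
Σ(xᵢ − x̄)² = 395.8933 ⇒ m₂ = 395.8933/6 = 65.98222
Σ(xᵢ − x̄)³ = -4407.5336 ⇒ m₃ = -4407.5336/6 = -734.58893
m₂^(3/2) = 65.98222^(1.5) = 535.96991
g1 = m₃ / m₂^(3/2) = -734.58893 / 535.96991 ≈ -1.3706

-1.3706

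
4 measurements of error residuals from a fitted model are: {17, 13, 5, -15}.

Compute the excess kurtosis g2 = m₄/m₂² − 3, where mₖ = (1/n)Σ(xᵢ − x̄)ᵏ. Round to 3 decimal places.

-1.000

x̄ = 5.0000
Σ(xᵢ − x̄)² = 608.0000 ⇒ m₂ = 152.00000
Σ(xᵢ − x̄)⁴ = 184832.0000 ⇒ m₄ = 46208.00000
m₂² = 23104.00000
g2 = m₄/m₂² − 3 = 2.00000 − 3 ≈ -1.000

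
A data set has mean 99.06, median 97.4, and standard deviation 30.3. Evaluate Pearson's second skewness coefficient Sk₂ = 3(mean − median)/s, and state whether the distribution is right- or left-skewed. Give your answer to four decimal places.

0.1644, right-skewed

Sk₂ = 3(99.06 − 97.4) / 30.3 = 3 × 1.6600 / 30.3
    = 4.9800 / 30.3 ≈ 0.1644
Sk₂ > 0 ⇒ mean > median ⇒ right-skewed (positive skew).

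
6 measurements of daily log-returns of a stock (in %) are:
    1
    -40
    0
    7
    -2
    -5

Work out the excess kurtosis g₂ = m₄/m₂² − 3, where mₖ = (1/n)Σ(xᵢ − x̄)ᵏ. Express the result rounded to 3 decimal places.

0.833

x̄ = -6.5000
Σ(xᵢ − x̄)² = 1425.5000 ⇒ m₂ = 237.58333
Σ(xᵢ − x̄)⁴ = 1298024.3750 ⇒ m₄ = 216337.39583
m₂² = 56445.84028
g₂ = m₄/m₂² − 3 = 3.83265 − 3 ≈ 0.833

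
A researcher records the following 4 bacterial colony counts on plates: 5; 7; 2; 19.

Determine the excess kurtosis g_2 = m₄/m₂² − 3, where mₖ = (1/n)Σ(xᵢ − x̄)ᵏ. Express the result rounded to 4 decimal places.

x̄ = 8.2500
Σ(xᵢ − x̄)² = 166.7500 ⇒ m₂ = 41.68750
Σ(xᵢ − x̄)⁴ = 14994.5781 ⇒ m₄ = 3748.64453
m₂² = 1737.84766
g_2 = m₄/m₂² − 3 = 2.15706 − 3 ≈ -0.8429

-0.8429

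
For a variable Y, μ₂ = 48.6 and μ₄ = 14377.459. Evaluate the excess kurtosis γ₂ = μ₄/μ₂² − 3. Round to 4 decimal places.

3.0871

μ₂² = 48.6² = 2361.96000
μ₄/μ₂² = 14377.459 / 2361.96000 = 6.08709
γ₂ = 6.08709 − 3 ≈ 3.0871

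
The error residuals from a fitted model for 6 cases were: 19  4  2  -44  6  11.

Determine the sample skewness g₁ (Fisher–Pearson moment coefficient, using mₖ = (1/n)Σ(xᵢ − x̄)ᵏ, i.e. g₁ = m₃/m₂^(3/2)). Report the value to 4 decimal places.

x̄ = (19 + 4 + 2 - 44 + 6 + 11) / 6 = -0.3333
deviations (xᵢ − x̄): 19.3333, 4.3333, 2.3333, -43.6667, 6.3333, 11.3333
Σ(xᵢ − x̄)² = 2473.3333 ⇒ m₂ = 2473.3333/6 = 412.22222
Σ(xᵢ − x̄)³ = -74232.4444 ⇒ m₃ = -74232.4444/6 = -12372.07407
m₂^(3/2) = 412.22222^(1.5) = 8369.45349
g₁ = m₃ / m₂^(3/2) = -12372.07407 / 8369.45349 ≈ -1.4782

-1.4782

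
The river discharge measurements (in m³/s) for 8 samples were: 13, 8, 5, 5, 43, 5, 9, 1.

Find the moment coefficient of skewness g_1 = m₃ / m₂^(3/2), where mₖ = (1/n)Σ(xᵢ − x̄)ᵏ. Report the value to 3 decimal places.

1.963

x̄ = (13 + 8 + 5 + 5 + 43 + 5 + 9 + 1) / 8 = 11.1250
deviations (xᵢ − x̄): 1.8750, -3.1250, -6.1250, -6.1250, 31.8750, -6.1250, -2.1250, -10.1250
Σ(xᵢ − x̄)² = 1248.8750 ⇒ m₂ = 1248.8750/8 = 156.10938
Σ(xᵢ − x̄)³ = 30624.6563 ⇒ m₃ = 30624.6563/8 = 3828.08203
m₂^(3/2) = 156.10938^(1.5) = 1950.48887
g_1 = m₃ / m₂^(3/2) = 3828.08203 / 1950.48887 ≈ 1.963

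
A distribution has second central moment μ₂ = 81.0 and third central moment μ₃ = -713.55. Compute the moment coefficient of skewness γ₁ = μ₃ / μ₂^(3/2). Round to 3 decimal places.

-0.979

σ = √μ₂ = √81.0 = 9.00000
σ³ = μ₂^(3/2) = 729.00000
γ₁ = μ₃/σ³ = -713.55 / 729.00000 ≈ -0.979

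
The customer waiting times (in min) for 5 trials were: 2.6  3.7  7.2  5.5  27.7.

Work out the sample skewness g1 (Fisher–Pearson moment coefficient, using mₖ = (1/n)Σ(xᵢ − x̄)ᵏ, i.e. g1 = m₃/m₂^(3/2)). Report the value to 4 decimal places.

1.3958

x̄ = (2.6 + 3.7 + 7.2 + 5.5 + 27.7) / 5 = 9.3400
deviations (xᵢ − x̄): -6.7400, -5.6400, -2.1400, -3.8400, 18.3600
Σ(xᵢ − x̄)² = 433.6520 ⇒ m₂ = 433.6520/5 = 86.73040
Σ(xᵢ − x̄)³ = 5636.9534 ⇒ m₃ = 5636.9534/5 = 1127.39069
m₂^(3/2) = 86.73040^(1.5) = 807.71291
g1 = m₃ / m₂^(3/2) = 1127.39069 / 807.71291 ≈ 1.3958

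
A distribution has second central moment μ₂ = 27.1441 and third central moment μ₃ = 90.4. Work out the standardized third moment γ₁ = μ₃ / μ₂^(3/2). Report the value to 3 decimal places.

σ = √μ₂ = √27.1441 = 5.21000
σ³ = μ₂^(3/2) = 141.42076
γ₁ = μ₃/σ³ = 90.4 / 141.42076 ≈ 0.639

0.639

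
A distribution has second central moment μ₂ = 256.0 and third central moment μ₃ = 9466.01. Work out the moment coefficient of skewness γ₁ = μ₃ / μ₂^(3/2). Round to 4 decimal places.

σ = √μ₂ = √256.0 = 16.00000
σ³ = μ₂^(3/2) = 4096.00000
γ₁ = μ₃/σ³ = 9466.01 / 4096.00000 ≈ 2.3110

2.3110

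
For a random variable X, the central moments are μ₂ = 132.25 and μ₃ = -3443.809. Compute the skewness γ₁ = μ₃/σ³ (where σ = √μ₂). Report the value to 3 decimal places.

σ = √μ₂ = √132.25 = 11.50000
σ³ = μ₂^(3/2) = 1520.87500
γ₁ = μ₃/σ³ = -3443.809 / 1520.87500 ≈ -2.264

-2.264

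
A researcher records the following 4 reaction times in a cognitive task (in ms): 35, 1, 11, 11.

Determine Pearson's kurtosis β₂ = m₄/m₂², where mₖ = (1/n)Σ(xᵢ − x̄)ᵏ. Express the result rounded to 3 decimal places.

2.138

x̄ = 14.5000
Σ(xᵢ − x̄)² = 627.0000 ⇒ m₂ = 156.75000
Σ(xᵢ − x̄)⁴ = 210125.2500 ⇒ m₄ = 52531.31250
m₂² = 24570.56250
β₂ = m₄/m₂² = 52531.31250 / 24570.56250 ≈ 2.138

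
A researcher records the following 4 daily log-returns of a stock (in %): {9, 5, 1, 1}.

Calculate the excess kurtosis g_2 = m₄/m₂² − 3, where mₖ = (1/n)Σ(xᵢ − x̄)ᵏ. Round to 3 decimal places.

x̄ = 4.0000
Σ(xᵢ − x̄)² = 44.0000 ⇒ m₂ = 11.00000
Σ(xᵢ − x̄)⁴ = 788.0000 ⇒ m₄ = 197.00000
m₂² = 121.00000
g_2 = m₄/m₂² − 3 = 1.62810 − 3 ≈ -1.372

-1.372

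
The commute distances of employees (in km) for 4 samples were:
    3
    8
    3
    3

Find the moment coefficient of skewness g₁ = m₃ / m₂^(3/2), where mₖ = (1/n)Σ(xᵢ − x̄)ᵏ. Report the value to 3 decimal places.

1.155

x̄ = (3 + 8 + 3 + 3) / 4 = 4.2500
deviations (xᵢ − x̄): -1.2500, 3.7500, -1.2500, -1.2500
Σ(xᵢ − x̄)² = 18.7500 ⇒ m₂ = 18.7500/4 = 4.68750
Σ(xᵢ − x̄)³ = 46.8750 ⇒ m₃ = 46.8750/4 = 11.71875
m₂^(3/2) = 4.68750^(1.5) = 10.14874
g₁ = m₃ / m₂^(3/2) = 11.71875 / 10.14874 ≈ 1.155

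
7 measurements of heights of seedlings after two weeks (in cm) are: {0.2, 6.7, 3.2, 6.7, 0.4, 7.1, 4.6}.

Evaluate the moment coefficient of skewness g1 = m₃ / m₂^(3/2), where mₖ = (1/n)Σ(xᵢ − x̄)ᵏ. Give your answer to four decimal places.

-0.3684

x̄ = (0.2 + 6.7 + 3.2 + 6.7 + 0.4 + 7.1 + 4.6) / 7 = 4.1286
deviations (xᵢ − x̄): -3.9286, 2.5714, -0.9286, 2.5714, -3.7286, 2.9714, 0.4714
Σ(xᵢ − x̄)² = 52.4743 ⇒ m₂ = 52.4743/7 = 7.49633
Σ(xᵢ − x̄)³ = -52.9220 ⇒ m₃ = -52.9220/7 = -7.56028
m₂^(3/2) = 7.49633^(1.5) = 20.52451
g1 = m₃ / m₂^(3/2) = -7.56028 / 20.52451 ≈ -0.3684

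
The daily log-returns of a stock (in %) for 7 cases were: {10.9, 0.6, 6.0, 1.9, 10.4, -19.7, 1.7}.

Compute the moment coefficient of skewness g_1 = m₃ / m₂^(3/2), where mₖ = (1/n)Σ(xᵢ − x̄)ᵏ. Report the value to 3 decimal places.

-1.356

x̄ = (10.9 + 0.6 + 6.0 + 1.9 + 10.4 - 19.7 + 1.7) / 7 = 1.6857
deviations (xᵢ − x̄): 9.2143, -1.0857, 4.3143, 0.2143, 8.7143, -21.3857, 0.0143
Σ(xᵢ − x̄)² = 638.0286 ⇒ m₂ = 638.0286/7 = 91.14694
Σ(xᵢ − x̄)³ = -8257.6249 ⇒ m₃ = -8257.6249/7 = -1179.66070
m₂^(3/2) = 91.14694^(1.5) = 870.18808
g_1 = m₃ / m₂^(3/2) = -1179.66070 / 870.18808 ≈ -1.356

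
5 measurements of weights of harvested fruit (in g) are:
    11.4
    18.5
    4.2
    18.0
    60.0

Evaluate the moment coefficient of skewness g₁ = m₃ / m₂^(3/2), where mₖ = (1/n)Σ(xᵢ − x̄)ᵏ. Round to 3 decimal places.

x̄ = (11.4 + 18.5 + 4.2 + 18.0 + 60.0) / 5 = 22.4200
deviations (xᵢ − x̄): -11.0200, -3.9200, -18.2200, -4.4200, 37.5800
Σ(xᵢ − x̄)² = 1900.5680 ⇒ m₂ = 1900.5680/5 = 380.11360
Σ(xᵢ − x̄)³ = 45539.2709 ⇒ m₃ = 45539.2709/5 = 9107.85418
m₂^(3/2) = 380.11360^(1.5) = 7410.88566
g₁ = m₃ / m₂^(3/2) = 9107.85418 / 7410.88566 ≈ 1.229

1.229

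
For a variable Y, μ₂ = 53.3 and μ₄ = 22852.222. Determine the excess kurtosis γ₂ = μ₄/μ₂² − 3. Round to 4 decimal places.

μ₂² = 53.3² = 2840.89000
μ₄/μ₂² = 22852.222 / 2840.89000 = 8.04404
γ₂ = 8.04404 − 3 ≈ 5.0440

5.0440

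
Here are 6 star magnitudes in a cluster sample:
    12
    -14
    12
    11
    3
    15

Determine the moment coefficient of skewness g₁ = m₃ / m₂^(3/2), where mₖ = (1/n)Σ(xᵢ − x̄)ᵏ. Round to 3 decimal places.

-1.317

x̄ = (12 - 14 + 12 + 11 + 3 + 15) / 6 = 6.5000
deviations (xᵢ − x̄): 5.5000, -20.5000, 5.5000, 4.5000, -3.5000, 8.5000
Σ(xᵢ − x̄)² = 585.5000 ⇒ m₂ = 585.5000/6 = 97.58333
Σ(xᵢ − x̄)³ = -7620.0000 ⇒ m₃ = -7620.0000/6 = -1270.00000
m₂^(3/2) = 97.58333^(1.5) = 963.96990
g₁ = m₃ / m₂^(3/2) = -1270.00000 / 963.96990 ≈ -1.317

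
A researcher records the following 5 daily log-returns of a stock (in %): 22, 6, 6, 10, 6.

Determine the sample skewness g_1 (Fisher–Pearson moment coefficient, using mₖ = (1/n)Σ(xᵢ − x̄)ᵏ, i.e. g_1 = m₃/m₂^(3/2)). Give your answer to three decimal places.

x̄ = (22 + 6 + 6 + 10 + 6) / 5 = 10.0000
deviations (xᵢ − x̄): 12.0000, -4.0000, -4.0000, 0.0000, -4.0000
Σ(xᵢ − x̄)² = 192.0000 ⇒ m₂ = 192.0000/5 = 38.40000
Σ(xᵢ − x̄)³ = 1536.0000 ⇒ m₃ = 1536.0000/5 = 307.20000
m₂^(3/2) = 38.40000^(1.5) = 237.95610
g_1 = m₃ / m₂^(3/2) = 307.20000 / 237.95610 ≈ 1.291

1.291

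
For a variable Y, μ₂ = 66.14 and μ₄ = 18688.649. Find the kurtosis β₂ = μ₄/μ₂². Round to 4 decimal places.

μ₂² = 66.14² = 4374.49960
μ₄/μ₂² = 18688.649 / 4374.49960 = 4.27218
β₂ ≈ 4.2722

4.2722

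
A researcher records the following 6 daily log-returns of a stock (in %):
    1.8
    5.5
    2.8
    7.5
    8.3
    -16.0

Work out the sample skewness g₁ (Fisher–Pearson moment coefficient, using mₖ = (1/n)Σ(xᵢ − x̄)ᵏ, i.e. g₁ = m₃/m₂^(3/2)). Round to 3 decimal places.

-1.480

x̄ = (1.8 + 5.5 + 2.8 + 7.5 + 8.3 - 16.0) / 6 = 1.6500
deviations (xᵢ − x̄): 0.1500, 3.8500, 1.1500, 5.8500, 6.6500, -17.6500
Σ(xᵢ − x̄)² = 406.1350 ⇒ m₂ = 406.1350/6 = 67.68917
Σ(xᵢ − x̄)³ = -4945.5000 ⇒ m₃ = -4945.5000/6 = -824.25000
m₂^(3/2) = 67.68917^(1.5) = 556.90197
g₁ = m₃ / m₂^(3/2) = -824.25000 / 556.90197 ≈ -1.480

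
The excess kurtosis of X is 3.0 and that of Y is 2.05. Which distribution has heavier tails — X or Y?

Higher excess kurtosis ⇒ heavier tails relative to the normal distribution.
3.0 vs 2.05: the larger is 3.0, so X has heavier tails.

X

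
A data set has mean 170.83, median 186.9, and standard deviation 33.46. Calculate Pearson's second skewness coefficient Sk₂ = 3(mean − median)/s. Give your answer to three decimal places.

Sk₂ = 3(170.83 − 186.9) / 33.46 = 3 × -16.0700 / 33.46
    = -48.2100 / 33.46 ≈ -1.441

-1.441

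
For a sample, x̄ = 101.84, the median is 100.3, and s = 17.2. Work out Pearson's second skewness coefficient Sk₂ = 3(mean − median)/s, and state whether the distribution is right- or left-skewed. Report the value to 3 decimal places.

0.269, right-skewed

Sk₂ = 3(101.84 − 100.3) / 17.2 = 3 × 1.5400 / 17.2
    = 4.6200 / 17.2 ≈ 0.269
Sk₂ > 0 ⇒ mean > median ⇒ right-skewed (positive skew).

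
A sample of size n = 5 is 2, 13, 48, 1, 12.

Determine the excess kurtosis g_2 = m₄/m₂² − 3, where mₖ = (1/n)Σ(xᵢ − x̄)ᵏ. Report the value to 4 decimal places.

x̄ = 15.2000
Σ(xᵢ − x̄)² = 1466.8000 ⇒ m₂ = 293.36000
Σ(xᵢ − x̄)⁴ = 1228578.2560 ⇒ m₄ = 245715.65120
m₂² = 86060.08960
g_2 = m₄/m₂² − 3 = 2.85516 − 3 ≈ -0.1448

-0.1448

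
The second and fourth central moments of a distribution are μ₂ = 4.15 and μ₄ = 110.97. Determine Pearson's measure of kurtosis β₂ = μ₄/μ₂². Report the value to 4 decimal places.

6.4433

μ₂² = 4.15² = 17.22250
μ₄/μ₂² = 110.97 / 17.22250 = 6.44332
β₂ ≈ 6.4433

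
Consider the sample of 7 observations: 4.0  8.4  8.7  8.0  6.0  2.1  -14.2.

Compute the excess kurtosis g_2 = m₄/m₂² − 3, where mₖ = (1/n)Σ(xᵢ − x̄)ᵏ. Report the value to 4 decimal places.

1.3378

x̄ = 3.2857
Σ(xᵢ − x̄)² = 392.7286 ⇒ m₂ = 56.10408
Σ(xᵢ − x̄)⁴ = 95577.1013 ⇒ m₄ = 13653.87162
m₂² = 3147.66798
g_2 = m₄/m₂² − 3 = 4.33777 − 3 ≈ 1.3378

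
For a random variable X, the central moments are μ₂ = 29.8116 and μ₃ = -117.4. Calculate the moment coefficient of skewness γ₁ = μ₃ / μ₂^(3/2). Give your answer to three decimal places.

σ = √μ₂ = √29.8116 = 5.46000
σ³ = μ₂^(3/2) = 162.77134
γ₁ = μ₃/σ³ = -117.4 / 162.77134 ≈ -0.721

-0.721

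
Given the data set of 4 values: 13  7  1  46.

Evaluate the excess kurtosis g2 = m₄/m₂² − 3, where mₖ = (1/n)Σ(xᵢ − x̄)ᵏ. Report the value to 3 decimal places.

-0.817

x̄ = 16.7500
Σ(xᵢ − x̄)² = 1212.7500 ⇒ m₂ = 303.18750
Σ(xᵢ − x̄)⁴ = 802756.8281 ⇒ m₄ = 200689.20703
m₂² = 91922.66016
g2 = m₄/m₂² − 3 = 2.18324 − 3 ≈ -0.817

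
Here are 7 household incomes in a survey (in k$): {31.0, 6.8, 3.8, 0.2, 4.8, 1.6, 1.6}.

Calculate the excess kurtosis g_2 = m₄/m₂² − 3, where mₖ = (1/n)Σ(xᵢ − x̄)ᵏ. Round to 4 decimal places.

1.7712

x̄ = 7.1143
Σ(xᵢ − x̄)² = 695.5886 ⇒ m₂ = 99.36980
Σ(xᵢ − x̄)⁴ = 329785.5642 ⇒ m₄ = 47112.22345
m₂² = 9874.35634
g_2 = m₄/m₂² − 3 = 4.77117 − 3 ≈ 1.7712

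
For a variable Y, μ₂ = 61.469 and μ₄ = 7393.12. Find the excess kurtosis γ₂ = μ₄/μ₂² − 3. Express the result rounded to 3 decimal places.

μ₂² = 61.469² = 3778.43796
μ₄/μ₂² = 7393.12 / 3778.43796 = 1.95666
γ₂ = 1.95666 − 3 ≈ -1.043

-1.043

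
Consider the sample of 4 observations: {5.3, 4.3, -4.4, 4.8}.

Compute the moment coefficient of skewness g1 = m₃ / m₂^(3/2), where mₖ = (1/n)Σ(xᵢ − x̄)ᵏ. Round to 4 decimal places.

-1.1277

x̄ = (5.3 + 4.3 - 4.4 + 4.8) / 4 = 2.5000
deviations (xᵢ − x̄): 2.8000, 1.8000, -6.9000, 2.3000
Σ(xᵢ − x̄)² = 63.9800 ⇒ m₂ = 63.9800/4 = 15.99500
Σ(xᵢ − x̄)³ = -288.5580 ⇒ m₃ = -288.5580/4 = -72.13950
m₂^(3/2) = 15.99500^(1.5) = 63.97000
g1 = m₃ / m₂^(3/2) = -72.13950 / 63.97000 ≈ -1.1277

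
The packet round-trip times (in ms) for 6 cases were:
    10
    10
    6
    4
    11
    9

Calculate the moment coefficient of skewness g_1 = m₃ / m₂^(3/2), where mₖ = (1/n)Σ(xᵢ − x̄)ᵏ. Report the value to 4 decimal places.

x̄ = (10 + 10 + 6 + 4 + 11 + 9) / 6 = 8.3333
deviations (xᵢ − x̄): 1.6667, 1.6667, -2.3333, -4.3333, 2.6667, 0.6667
Σ(xᵢ − x̄)² = 37.3333 ⇒ m₂ = 37.3333/6 = 6.22222
Σ(xᵢ − x̄)³ = -65.5556 ⇒ m₃ = -65.5556/6 = -10.92593
m₂^(3/2) = 6.22222^(1.5) = 15.52095
g_1 = m₃ / m₂^(3/2) = -10.92593 / 15.52095 ≈ -0.7039

-0.7039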